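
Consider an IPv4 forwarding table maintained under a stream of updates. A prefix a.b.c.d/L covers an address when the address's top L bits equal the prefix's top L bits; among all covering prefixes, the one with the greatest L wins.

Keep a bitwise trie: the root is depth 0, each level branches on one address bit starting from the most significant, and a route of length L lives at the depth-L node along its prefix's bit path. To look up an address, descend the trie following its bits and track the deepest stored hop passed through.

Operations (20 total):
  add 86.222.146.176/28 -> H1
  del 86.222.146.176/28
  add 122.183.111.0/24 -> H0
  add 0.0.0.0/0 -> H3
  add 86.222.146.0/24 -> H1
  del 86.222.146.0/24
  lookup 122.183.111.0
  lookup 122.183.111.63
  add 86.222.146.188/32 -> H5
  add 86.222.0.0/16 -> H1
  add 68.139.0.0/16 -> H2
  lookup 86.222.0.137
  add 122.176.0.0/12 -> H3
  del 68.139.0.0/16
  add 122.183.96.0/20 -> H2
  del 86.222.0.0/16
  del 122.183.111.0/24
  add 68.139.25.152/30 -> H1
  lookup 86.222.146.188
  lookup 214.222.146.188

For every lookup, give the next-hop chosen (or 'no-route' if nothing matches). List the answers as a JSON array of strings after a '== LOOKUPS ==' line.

Process each operation:
  add 86.222.146.176/28 -> H1 at depth 28
  del 86.222.146.176/28 (clear depth 28)
  add 122.183.111.0/24 -> H0 at depth 24
  add 0.0.0.0/0 -> H3 at depth 0
  add 86.222.146.0/24 -> H1 at depth 24
  del 86.222.146.0/24 (clear depth 24)
  ? 122.183.111.0  path d0:H3→d1:-→d2:-→d3:-→d4:-→d5:-→d6:-→d7:-→d8:-→d9:-→d10:-→d11:-→d12:-→d13:-→d14:-→d15:-→d16:-→d17:-→d18:-→d19:-→d20:-→d21:-→d22:-→d23:-→d24:H0  best=H0
  ? 122.183.111.63  path d0:H3→d1:-→d2:-→d3:-→d4:-→d5:-→d6:-→d7:-→d8:-→d9:-→d10:-→d11:-→d12:-→d13:-→d14:-→d15:-→d16:-→d17:-→d18:-→d19:-→d20:-→d21:-→d22:-→d23:-→d24:H0  best=H0
  add 86.222.146.188/32 -> H5 at depth 32
  add 86.222.0.0/16 -> H1 at depth 16
  add 68.139.0.0/16 -> H2 at depth 16
  ? 86.222.0.137  path d0:H3→d1:-→d2:-→d3:-→d4:-→d5:-→d6:-→d7:-→d8:-→d9:-→d10:-→d11:-→d12:-→d13:-→d14:-→d15:-→d16:H1  best=H1
  add 122.176.0.0/12 -> H3 at depth 12
  del 68.139.0.0/16 (clear depth 16)
  add 122.183.96.0/20 -> H2 at depth 20
  del 86.222.0.0/16 (clear depth 16)
  del 122.183.111.0/24 (clear depth 24)
  add 68.139.25.152/30 -> H1 at depth 30
  ? 86.222.146.188  path d0:H3→d1:-→d2:-→d3:-→d4:-→d5:-→d6:-→d7:-→d8:-→d9:-→d10:-→d11:-→d12:-→d13:-→d14:-→d15:-→d16:-→d17:-→d18:-→d19:-→d20:-→d21:-→d22:-→d23:-→d24:-→d25:-→d26:-→d27:-→d28:-→d29:-→d30:-→d31:-→d32:H5  best=H5
  ? 214.222.146.188  path d0:H3  best=H3

== LOOKUPS ==
["H0","H0","H1","H5","H3"]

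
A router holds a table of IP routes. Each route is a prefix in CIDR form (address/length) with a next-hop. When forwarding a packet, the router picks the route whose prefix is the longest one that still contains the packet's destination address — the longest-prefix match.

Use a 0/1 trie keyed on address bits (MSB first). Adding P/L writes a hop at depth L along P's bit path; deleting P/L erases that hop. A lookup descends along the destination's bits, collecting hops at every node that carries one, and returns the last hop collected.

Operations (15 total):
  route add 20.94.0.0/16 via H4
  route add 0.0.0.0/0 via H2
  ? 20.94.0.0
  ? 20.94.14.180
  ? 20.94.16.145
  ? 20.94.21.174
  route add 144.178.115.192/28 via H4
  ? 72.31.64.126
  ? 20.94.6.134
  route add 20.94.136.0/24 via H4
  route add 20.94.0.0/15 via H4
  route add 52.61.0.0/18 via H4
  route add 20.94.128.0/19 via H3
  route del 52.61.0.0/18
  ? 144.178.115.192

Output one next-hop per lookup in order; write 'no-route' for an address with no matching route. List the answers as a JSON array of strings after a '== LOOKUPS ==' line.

Trace:
  add 20.94.0.0/16 -> H4 at depth 16
  add 0.0.0.0/0 -> H2 at depth 0
  lookup 20.94.0.0: bits 0001010001011110 walk d0:H2→d1:-→d2:-→d3:-→d4:-→d5:-→d6:-→d7:-→d8:-→d9:-→d10:-→d11:-→d12:-→d13:-→d14:-→d15:-→d16:H4 -> H4
  lookup 20.94.14.180: bits 0001010001011110 walk d0:H2→d1:-→d2:-→d3:-→d4:-→d5:-→d6:-→d7:-→d8:-→d9:-→d10:-→d11:-→d12:-→d13:-→d14:-→d15:-→d16:H4 -> H4
  lookup 20.94.16.145: bits 0001010001011110 walk d0:H2→d1:-→d2:-→d3:-→d4:-→d5:-→d6:-→d7:-→d8:-→d9:-→d10:-→d11:-→d12:-→d13:-→d14:-→d15:-→d16:H4 -> H4
  lookup 20.94.21.174: bits 0001010001011110 walk d0:H2→d1:-→d2:-→d3:-→d4:-→d5:-→d6:-→d7:-→d8:-→d9:-→d10:-→d11:-→d12:-→d13:-→d14:-→d15:-→d16:H4 -> H4
  add 144.178.115.192/28 -> H4 at depth 28
  lookup 72.31.64.126: bits 0 walk d0:H2→d1:- -> H2
  lookup 20.94.6.134: bits 0001010001011110 walk d0:H2→d1:-→d2:-→d3:-→d4:-→d5:-→d6:-→d7:-→d8:-→d9:-→d10:-→d11:-→d12:-→d13:-→d14:-→d15:-→d16:H4 -> H4
  add 20.94.136.0/24 -> H4 at depth 24
  add 20.94.0.0/15 -> H4 at depth 15
  add 52.61.0.0/18 -> H4 at depth 18
  add 20.94.128.0/19 -> H3 at depth 19
  - 52.61.0.0/18 clear@18
  lookup 144.178.115.192: bits 1001000010110010011100111100 walk d0:H2→d1:-→d2:-→d3:-→d4:-→d5:-→d6:-→d7:-→d8:-→d9:-→d10:-→d11:-→d12:-→d13:-→d14:-→d15:-→d16:-→d17:-→d18:-→d19:-→d20:-→d21:-→d22:-→d23:-→d24:-→d25:-→d26:-→d27:-→d28:H4 -> H4

== LOOKUPS ==
["H4","H4","H4","H4","H2","H4","H4"]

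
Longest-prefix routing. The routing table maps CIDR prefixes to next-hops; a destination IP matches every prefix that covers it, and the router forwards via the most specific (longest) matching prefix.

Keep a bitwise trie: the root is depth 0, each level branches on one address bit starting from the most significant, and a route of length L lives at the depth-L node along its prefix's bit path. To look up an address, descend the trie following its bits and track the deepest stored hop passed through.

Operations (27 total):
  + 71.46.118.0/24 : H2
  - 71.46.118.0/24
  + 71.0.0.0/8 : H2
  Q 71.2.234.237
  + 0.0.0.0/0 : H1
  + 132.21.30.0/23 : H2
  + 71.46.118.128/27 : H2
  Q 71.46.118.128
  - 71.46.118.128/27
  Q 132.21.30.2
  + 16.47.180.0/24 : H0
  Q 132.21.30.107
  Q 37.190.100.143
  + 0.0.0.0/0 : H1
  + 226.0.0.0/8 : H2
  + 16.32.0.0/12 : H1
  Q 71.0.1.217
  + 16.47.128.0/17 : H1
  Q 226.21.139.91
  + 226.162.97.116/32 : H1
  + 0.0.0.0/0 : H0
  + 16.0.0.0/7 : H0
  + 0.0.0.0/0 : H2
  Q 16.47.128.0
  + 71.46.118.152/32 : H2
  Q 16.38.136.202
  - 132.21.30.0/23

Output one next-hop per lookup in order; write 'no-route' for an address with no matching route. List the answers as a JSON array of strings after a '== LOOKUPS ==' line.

Process each operation:
  add 71.46.118.0/24 -> H2 at depth 24
  del 71.46.118.0/24 (clear depth 24)
  add 71.0.0.0/8 -> H2 at depth 8
  Q 71.2.234.237: descend 0100011100 ; hops seen [H2] ; pick H2
  add 0.0.0.0/0 -> H1 at depth 0
  add 132.21.30.0/23 -> H2 at depth 23
  add 71.46.118.128/27 -> H2 at depth 27
  Q 71.46.118.128: descend 010001110010111001110110100 ; hops seen [H1,H2,H2] ; pick H2
  del 71.46.118.128/27 (clear depth 27)
  Q 132.21.30.2: descend 10000100000101010001111 ; hops seen [H1,H2] ; pick H2
  add 16.47.180.0/24 -> H0 at depth 24
  Q 132.21.30.107: descend 10000100000101010001111 ; hops seen [H1,H2] ; pick H2
  Q 37.190.100.143: descend 00 ; hops seen [H1] ; pick H1
  add 0.0.0.0/0 -> H1 at depth 0
  add 226.0.0.0/8 -> H2 at depth 8
  add 16.32.0.0/12 -> H1 at depth 12
  Q 71.0.1.217: descend 0100011100 ; hops seen [H1,H2] ; pick H2
  add 16.47.128.0/17 -> H1 at depth 17
  Q 226.21.139.91: descend 11100010 ; hops seen [H1,H2] ; pick H2
  add 226.162.97.116/32 -> H1 at depth 32
  add 0.0.0.0/0 -> H0 at depth 0
  add 16.0.0.0/7 -> H0 at depth 7
  add 0.0.0.0/0 -> H2 at depth 0
  Q 16.47.128.0: descend 000100000010111110 ; hops seen [H2,H0,H1,H1] ; pick H1
  add 71.46.118.152/32 -> H2 at depth 32
  Q 16.38.136.202: descend 000100000010 ; hops seen [H2,H0,H1] ; pick H1
  del 132.21.30.0/23 (clear depth 23)

== LOOKUPS ==
["H2","H2","H2","H2","H1","H2","H2","H1","H1"]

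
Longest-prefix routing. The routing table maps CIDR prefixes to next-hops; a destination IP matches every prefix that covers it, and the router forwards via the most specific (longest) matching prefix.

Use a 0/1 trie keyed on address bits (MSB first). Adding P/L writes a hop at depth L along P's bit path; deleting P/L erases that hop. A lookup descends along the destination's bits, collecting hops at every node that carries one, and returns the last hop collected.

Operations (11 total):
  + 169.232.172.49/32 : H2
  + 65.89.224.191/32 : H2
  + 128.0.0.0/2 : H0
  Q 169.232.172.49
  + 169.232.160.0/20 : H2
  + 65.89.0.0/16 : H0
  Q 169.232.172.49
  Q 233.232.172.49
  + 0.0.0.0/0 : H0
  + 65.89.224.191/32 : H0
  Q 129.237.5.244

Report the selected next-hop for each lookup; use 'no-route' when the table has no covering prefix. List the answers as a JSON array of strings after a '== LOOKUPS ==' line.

Apply in order:
  add 169.232.172.49/32 -> H2 at depth 32
  add 65.89.224.191/32 -> H2 at depth 32
  add 128.0.0.0/2 -> H0 at depth 2
  lookup 169.232.172.49: bits 10101001111010001010110000110001 walk d0:-→d1:-→d2:H0→d3:-→d4:-→d5:-→d6:-→d7:-→d8:-→d9:-→d10:-→d11:-→d12:-→d13:-→d14:-→d15:-→d16:-→d17:-→d18:-→d19:-→d20:-→d21:-→d22:-→d23:-→d24:-→d25:-→d26:-→d27:-→d28:-→d29:-→d30:-→d31:-→d32:H2 -> H2
  add 169.232.160.0/20 -> H2 at depth 20
  add 65.89.0.0/16 -> H0 at depth 16
  lookup 169.232.172.49: bits 10101001111010001010110000110001 walk d0:-→d1:-→d2:H0→d3:-→d4:-→d5:-→d6:-→d7:-→d8:-→d9:-→d10:-→d11:-→d12:-→d13:-→d14:-→d15:-→d16:-→d17:-→d18:-→d19:-→d20:H2→d21:-→d22:-→d23:-→d24:-→d25:-→d26:-→d27:-→d28:-→d29:-→d30:-→d31:-→d32:H2 -> H2
  lookup 233.232.172.49: bits 1 walk d0:-→d1:- -> no-route
  add 0.0.0.0/0 -> H0 at depth 0
  add 65.89.224.191/32 -> H0 at depth 32
  lookup 129.237.5.244: bits 10 walk d0:H0→d1:-→d2:H0 -> H0

== LOOKUPS ==
["H2","H2","no-route","H0"]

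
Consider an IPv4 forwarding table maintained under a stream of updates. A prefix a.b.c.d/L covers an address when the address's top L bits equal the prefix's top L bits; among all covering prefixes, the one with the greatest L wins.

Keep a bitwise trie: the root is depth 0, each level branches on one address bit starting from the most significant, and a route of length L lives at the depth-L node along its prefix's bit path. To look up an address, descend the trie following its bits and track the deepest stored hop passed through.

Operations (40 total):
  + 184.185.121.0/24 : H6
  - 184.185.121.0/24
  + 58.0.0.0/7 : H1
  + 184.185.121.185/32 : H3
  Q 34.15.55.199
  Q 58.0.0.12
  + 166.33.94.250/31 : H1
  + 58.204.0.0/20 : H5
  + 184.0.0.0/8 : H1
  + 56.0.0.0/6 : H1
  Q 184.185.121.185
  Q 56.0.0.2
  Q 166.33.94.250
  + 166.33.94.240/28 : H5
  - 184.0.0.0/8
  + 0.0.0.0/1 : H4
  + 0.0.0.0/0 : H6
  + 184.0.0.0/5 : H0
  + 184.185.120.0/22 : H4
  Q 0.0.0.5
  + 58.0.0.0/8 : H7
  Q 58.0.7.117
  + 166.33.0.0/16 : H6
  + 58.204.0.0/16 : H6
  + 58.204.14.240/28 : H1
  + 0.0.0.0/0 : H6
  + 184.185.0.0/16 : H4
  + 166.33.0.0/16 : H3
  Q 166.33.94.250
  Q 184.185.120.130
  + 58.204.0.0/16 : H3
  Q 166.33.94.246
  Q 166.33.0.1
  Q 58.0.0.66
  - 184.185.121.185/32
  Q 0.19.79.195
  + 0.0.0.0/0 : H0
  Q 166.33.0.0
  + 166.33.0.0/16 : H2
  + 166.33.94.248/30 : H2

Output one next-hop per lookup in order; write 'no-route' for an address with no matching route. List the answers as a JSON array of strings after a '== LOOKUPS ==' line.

Apply in order:
  + 184.185.121.0/24 (H6) depth=24
  del 184.185.121.0/24 (clear depth 24)
  + 58.0.0.0/7 (H1) depth=7
  + 184.185.121.185/32 (H3) depth=32
  lookup 34.15.55.199: bits 001 walk d0:-→d1:-→d2:-→d3:- -> no-route
  lookup 58.0.0.12: bits 0011101 walk d0:-→d1:-→d2:-→d3:-→d4:-→d5:-→d6:-→d7:H1 -> H1
  + 166.33.94.250/31 (H1) depth=31
  + 58.204.0.0/20 (H5) depth=20
  + 184.0.0.0/8 (H1) depth=8
  + 56.0.0.0/6 (H1) depth=6
  lookup 184.185.121.185: bits 10111000101110010111100110111001 walk d0:-→d1:-→d2:-→d3:-→d4:-→d5:-→d6:-→d7:-→d8:H1→d9:-→d10:-→d11:-→d12:-→d13:-→d14:-→d15:-→d16:-→d17:-→d18:-→d19:-→d20:-→d21:-→d22:-→d23:-→d24:-→d25:-→d26:-→d27:-→d28:-→d29:-→d30:-→d31:-→d32:H3 -> H3
  lookup 56.0.0.2: bits 001110 walk d0:-→d1:-→d2:-→d3:-→d4:-→d5:-→d6:H1 -> H1
  lookup 166.33.94.250: bits 1010011000100001010111101111101 walk d0:-→d1:-→d2:-→d3:-→d4:-→d5:-→d6:-→d7:-→d8:-→d9:-→d10:-→d11:-→d12:-→d13:-→d14:-→d15:-→d16:-→d17:-→d18:-→d19:-→d20:-→d21:-→d22:-→d23:-→d24:-→d25:-→d26:-→d27:-→d28:-→d29:-→d30:-→d31:H1 -> H1
  + 166.33.94.240/28 (H5) depth=28
  del 184.0.0.0/8 (clear depth 8)
  + 0.0.0.0/1 (H4) depth=1
  + 0.0.0.0/0 (H6) depth=0
  + 184.0.0.0/5 (H0) depth=5
  + 184.185.120.0/22 (H4) depth=22
  lookup 0.0.0.5: bits 00 walk d0:H6→d1:H4→d2:- -> H4
  + 58.0.0.0/8 (H7) depth=8
  lookup 58.0.7.117: bits 00111010 walk d0:H6→d1:H4→d2:-→d3:-→d4:-→d5:-→d6:H1→d7:H1→d8:H7 -> H7
  + 166.33.0.0/16 (H6) depth=16
  + 58.204.0.0/16 (H6) depth=16
  + 58.204.14.240/28 (H1) depth=28
  + 0.0.0.0/0 (H6) depth=0
  + 184.185.0.0/16 (H4) depth=16
  + 166.33.0.0/16 (H3) depth=16
  lookup 166.33.94.250: bits 1010011000100001010111101111101 walk d0:H6→d1:-→d2:-→d3:-→d4:-→d5:-→d6:-→d7:-→d8:-→d9:-→d10:-→d11:-→d12:-→d13:-→d14:-→d15:-→d16:H3→d17:-→d18:-→d19:-→d20:-→d21:-→d22:-→d23:-→d24:-→d25:-→d26:-→d27:-→d28:H5→d29:-→d30:-→d31:H1 -> H1
  lookup 184.185.120.130: bits 10111000101110010111100 walk d0:H6→d1:-→d2:-→d3:-→d4:-→d5:H0→d6:-→d7:-→d8:-→d9:-→d10:-→d11:-→d12:-→d13:-→d14:-→d15:-→d16:H4→d17:-→d18:-→d19:-→d20:-→d21:-→d22:H4→d23:- -> H4
  + 58.204.0.0/16 (H3) depth=16
  lookup 166.33.94.246: bits 1010011000100001010111101111 walk d0:H6→d1:-→d2:-→d3:-→d4:-→d5:-→d6:-→d7:-→d8:-→d9:-→d10:-→d11:-→d12:-→d13:-→d14:-→d15:-→d16:H3→d17:-→d18:-→d19:-→d20:-→d21:-→d22:-→d23:-→d24:-→d25:-→d26:-→d27:-→d28:H5 -> H5
  lookup 166.33.0.1: bits 10100110001000010 walk d0:H6→d1:-→d2:-→d3:-→d4:-→d5:-→d6:-→d7:-→d8:-→d9:-→d10:-→d11:-→d12:-→d13:-→d14:-→d15:-→d16:H3→d17:- -> H3
  lookup 58.0.0.66: bits 00111010 walk d0:H6→d1:H4→d2:-→d3:-→d4:-→d5:-→d6:H1→d7:H1→d8:H7 -> H7
  del 184.185.121.185/32 (clear depth 32)
  lookup 0.19.79.195: bits 00 walk d0:H6→d1:H4→d2:- -> H4
  + 0.0.0.0/0 (H0) depth=0
  lookup 166.33.0.0: bits 10100110001000010 walk d0:H0→d1:-→d2:-→d3:-→d4:-→d5:-→d6:-→d7:-→d8:-→d9:-→d10:-→d11:-→d12:-→d13:-→d14:-→d15:-→d16:H3→d17:- -> H3
  + 166.33.0.0/16 (H2) depth=16
  + 166.33.94.248/30 (H2) depth=30

== LOOKUPS ==
["no-route","H1","H3","H1","H1","H4","H7","H1","H4","H5","H3","H7","H4","H3"]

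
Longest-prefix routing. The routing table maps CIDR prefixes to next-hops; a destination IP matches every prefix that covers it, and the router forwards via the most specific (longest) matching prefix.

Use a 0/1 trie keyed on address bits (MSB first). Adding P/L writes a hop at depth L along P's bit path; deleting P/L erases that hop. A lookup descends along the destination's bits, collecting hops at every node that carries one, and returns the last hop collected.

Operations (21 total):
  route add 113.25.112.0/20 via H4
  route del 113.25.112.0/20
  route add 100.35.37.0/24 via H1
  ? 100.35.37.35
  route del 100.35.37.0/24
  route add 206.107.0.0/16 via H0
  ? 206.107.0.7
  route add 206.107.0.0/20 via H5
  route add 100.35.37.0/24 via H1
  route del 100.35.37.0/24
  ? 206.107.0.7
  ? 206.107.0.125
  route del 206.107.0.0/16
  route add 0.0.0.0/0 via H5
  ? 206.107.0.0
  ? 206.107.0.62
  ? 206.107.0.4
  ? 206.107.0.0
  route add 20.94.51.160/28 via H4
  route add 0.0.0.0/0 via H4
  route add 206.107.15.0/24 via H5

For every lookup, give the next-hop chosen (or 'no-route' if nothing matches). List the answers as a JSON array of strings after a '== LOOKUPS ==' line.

Process each operation:
  + 113.25.112.0/20 (H4) depth=20
  del 113.25.112.0/20 (clear depth 20)
  + 100.35.37.0/24 (H1) depth=24
  Q 100.35.37.35: descend 011001000010001100100101 ; hops seen [H1] ; pick H1
  del 100.35.37.0/24 (clear depth 24)
  + 206.107.0.0/16 (H0) depth=16
  Q 206.107.0.7: descend 1100111001101011 ; hops seen [H0] ; pick H0
  + 206.107.0.0/20 (H5) depth=20
  + 100.35.37.0/24 (H1) depth=24
  del 100.35.37.0/24 (clear depth 24)
  Q 206.107.0.7: descend 11001110011010110000 ; hops seen [H0,H5] ; pick H5
  Q 206.107.0.125: descend 11001110011010110000 ; hops seen [H0,H5] ; pick H5
  del 206.107.0.0/16 (clear depth 16)
  + 0.0.0.0/0 (H5) depth=0
  Q 206.107.0.0: descend 11001110011010110000 ; hops seen [H5,H5] ; pick H5
  Q 206.107.0.62: descend 11001110011010110000 ; hops seen [H5,H5] ; pick H5
  Q 206.107.0.4: descend 11001110011010110000 ; hops seen [H5,H5] ; pick H5
  Q 206.107.0.0: descend 11001110011010110000 ; hops seen [H5,H5] ; pick H5
  + 20.94.51.160/28 (H4) depth=28
  + 0.0.0.0/0 (H4) depth=0
  + 206.107.15.0/24 (H5) depth=24

== LOOKUPS ==
["H1","H0","H5","H5","H5","H5","H5","H5"]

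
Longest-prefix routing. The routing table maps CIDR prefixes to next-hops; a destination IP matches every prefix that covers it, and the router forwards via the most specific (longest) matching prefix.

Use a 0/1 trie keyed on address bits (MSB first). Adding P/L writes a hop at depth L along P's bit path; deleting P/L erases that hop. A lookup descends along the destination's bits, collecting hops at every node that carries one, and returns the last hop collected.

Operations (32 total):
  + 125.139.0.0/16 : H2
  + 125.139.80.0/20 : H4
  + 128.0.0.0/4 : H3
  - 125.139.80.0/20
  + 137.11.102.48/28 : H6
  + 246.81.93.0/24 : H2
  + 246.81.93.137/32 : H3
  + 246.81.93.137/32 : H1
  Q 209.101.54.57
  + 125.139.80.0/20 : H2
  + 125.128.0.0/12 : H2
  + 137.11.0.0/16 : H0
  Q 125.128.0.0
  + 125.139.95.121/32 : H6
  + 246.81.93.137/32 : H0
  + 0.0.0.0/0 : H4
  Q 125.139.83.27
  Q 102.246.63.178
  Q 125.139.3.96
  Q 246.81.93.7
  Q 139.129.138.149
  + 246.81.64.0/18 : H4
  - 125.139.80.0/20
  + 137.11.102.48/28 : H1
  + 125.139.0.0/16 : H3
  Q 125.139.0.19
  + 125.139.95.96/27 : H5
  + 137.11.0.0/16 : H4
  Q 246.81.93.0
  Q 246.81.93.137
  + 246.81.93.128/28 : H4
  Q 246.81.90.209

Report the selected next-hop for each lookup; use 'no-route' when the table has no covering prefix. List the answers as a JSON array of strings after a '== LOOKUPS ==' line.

Process each operation:
  + 125.139.0.0/16 (H2) depth=16
  + 125.139.80.0/20 (H4) depth=20
  + 128.0.0.0/4 (H3) depth=4
  del 125.139.80.0/20 (clear depth 20)
  + 137.11.102.48/28 (H6) depth=28
  + 246.81.93.0/24 (H2) depth=24
  + 246.81.93.137/32 (H3) depth=32
  + 246.81.93.137/32 (H1) depth=32
  ? 209.101.54.57  path d0:-→d1:-→d2:-  best=no-route
  + 125.139.80.0/20 (H2) depth=20
  + 125.128.0.0/12 (H2) depth=12
  + 137.11.0.0/16 (H0) depth=16
  ? 125.128.0.0  path d0:-→d1:-→d2:-→d3:-→d4:-→d5:-→d6:-→d7:-→d8:-→d9:-→d10:-→d11:-→d12:H2  best=H2
  + 125.139.95.121/32 (H6) depth=32
  + 246.81.93.137/32 (H0) depth=32
  + 0.0.0.0/0 (H4) depth=0
  ? 125.139.83.27  path d0:H4→d1:-→d2:-→d3:-→d4:-→d5:-→d6:-→d7:-→d8:-→d9:-→d10:-→d11:-→d12:H2→d13:-→d14:-→d15:-→d16:H2→d17:-→d18:-→d19:-→d20:H2  best=H2
  ? 102.246.63.178  path d0:H4→d1:-→d2:-→d3:-  best=H4
  ? 125.139.3.96  path d0:H4→d1:-→d2:-→d3:-→d4:-→d5:-→d6:-→d7:-→d8:-→d9:-→d10:-→d11:-→d12:H2→d13:-→d14:-→d15:-→d16:H2→d17:-  best=H2
  ? 246.81.93.7  path d0:H4→d1:-→d2:-→d3:-→d4:-→d5:-→d6:-→d7:-→d8:-→d9:-→d10:-→d11:-→d12:-→d13:-→d14:-→d15:-→d16:-→d17:-→d18:-→d19:-→d20:-→d21:-→d22:-→d23:-→d24:H2  best=H2
  ? 139.129.138.149  path d0:H4→d1:-→d2:-→d3:-→d4:H3→d5:-→d6:-  best=H3
  + 246.81.64.0/18 (H4) depth=18
  del 125.139.80.0/20 (clear depth 20)
  + 137.11.102.48/28 (H1) depth=28
  + 125.139.0.0/16 (H3) depth=16
  ? 125.139.0.19  path d0:H4→d1:-→d2:-→d3:-→d4:-→d5:-→d6:-→d7:-→d8:-→d9:-→d10:-→d11:-→d12:H2→d13:-→d14:-→d15:-→d16:H3→d17:-  best=H3
  + 125.139.95.96/27 (H5) depth=27
  + 137.11.0.0/16 (H4) depth=16
  ? 246.81.93.0  path d0:H4→d1:-→d2:-→d3:-→d4:-→d5:-→d6:-→d7:-→d8:-→d9:-→d10:-→d11:-→d12:-→d13:-→d14:-→d15:-→d16:-→d17:-→d18:H4→d19:-→d20:-→d21:-→d22:-→d23:-→d24:H2  best=H2
  ? 246.81.93.137  path d0:H4→d1:-→d2:-→d3:-→d4:-→d5:-→d6:-→d7:-→d8:-→d9:-→d10:-→d11:-→d12:-→d13:-→d14:-→d15:-→d16:-→d17:-→d18:H4→d19:-→d20:-→d21:-→d22:-→d23:-→d24:H2→d25:-→d26:-→d27:-→d28:-→d29:-→d30:-→d31:-→d32:H0  best=H0
  + 246.81.93.128/28 (H4) depth=28
  ? 246.81.90.209  path d0:H4→d1:-→d2:-→d3:-→d4:-→d5:-→d6:-→d7:-→d8:-→d9:-→d10:-→d11:-→d12:-→d13:-→d14:-→d15:-→d16:-→d17:-→d18:H4→d19:-→d20:-→d21:-  best=H4

== LOOKUPS ==
["no-route","H2","H2","H4","H2","H2","H3","H3","H2","H0","H4"]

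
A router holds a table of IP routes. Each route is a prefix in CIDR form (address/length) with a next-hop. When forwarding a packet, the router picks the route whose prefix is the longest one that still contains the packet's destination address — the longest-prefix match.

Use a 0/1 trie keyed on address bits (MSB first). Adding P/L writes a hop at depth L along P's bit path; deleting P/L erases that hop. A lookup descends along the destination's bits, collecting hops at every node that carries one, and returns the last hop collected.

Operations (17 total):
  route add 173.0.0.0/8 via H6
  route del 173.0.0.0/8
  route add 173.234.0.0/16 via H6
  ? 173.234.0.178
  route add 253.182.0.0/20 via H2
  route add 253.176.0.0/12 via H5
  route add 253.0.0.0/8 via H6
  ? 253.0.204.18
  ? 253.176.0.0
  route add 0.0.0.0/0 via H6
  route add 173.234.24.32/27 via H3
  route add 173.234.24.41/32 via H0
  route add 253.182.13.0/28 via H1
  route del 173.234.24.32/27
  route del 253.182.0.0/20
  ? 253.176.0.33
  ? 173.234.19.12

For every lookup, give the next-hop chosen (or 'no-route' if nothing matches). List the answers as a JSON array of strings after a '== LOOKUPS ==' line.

Trace:
  add 173.0.0.0/8 -> H6 at depth 8
  - 173.0.0.0/8 clear@8
  add 173.234.0.0/16 -> H6 at depth 16
  ? 173.234.0.178  path d0:-→d1:-→d2:-→d3:-→d4:-→d5:-→d6:-→d7:-→d8:-→d9:-→d10:-→d11:-→d12:-→d13:-→d14:-→d15:-→d16:H6  best=H6
  add 253.182.0.0/20 -> H2 at depth 20
  add 253.176.0.0/12 -> H5 at depth 12
  add 253.0.0.0/8 -> H6 at depth 8
  ? 253.0.204.18  path d0:-→d1:-→d2:-→d3:-→d4:-→d5:-→d6:-→d7:-→d8:H6  best=H6
  ? 253.176.0.0  path d0:-→d1:-→d2:-→d3:-→d4:-→d5:-→d6:-→d7:-→d8:H6→d9:-→d10:-→d11:-→d12:H5→d13:-  best=H5
  add 0.0.0.0/0 -> H6 at depth 0
  add 173.234.24.32/27 -> H3 at depth 27
  add 173.234.24.41/32 -> H0 at depth 32
  add 253.182.13.0/28 -> H1 at depth 28
  - 173.234.24.32/27 clear@27
  - 253.182.0.0/20 clear@20
  ? 253.176.0.33  path d0:H6→d1:-→d2:-→d3:-→d4:-→d5:-→d6:-→d7:-→d8:H6→d9:-→d10:-→d11:-→d12:H5→d13:-  best=H5
  ? 173.234.19.12  path d0:H6→d1:-→d2:-→d3:-→d4:-→d5:-→d6:-→d7:-→d8:-→d9:-→d10:-→d11:-→d12:-→d13:-→d14:-→d15:-→d16:H6→d17:-→d18:-→d19:-→d20:-  best=H6

== LOOKUPS ==
["H6","H6","H5","H5","H6"]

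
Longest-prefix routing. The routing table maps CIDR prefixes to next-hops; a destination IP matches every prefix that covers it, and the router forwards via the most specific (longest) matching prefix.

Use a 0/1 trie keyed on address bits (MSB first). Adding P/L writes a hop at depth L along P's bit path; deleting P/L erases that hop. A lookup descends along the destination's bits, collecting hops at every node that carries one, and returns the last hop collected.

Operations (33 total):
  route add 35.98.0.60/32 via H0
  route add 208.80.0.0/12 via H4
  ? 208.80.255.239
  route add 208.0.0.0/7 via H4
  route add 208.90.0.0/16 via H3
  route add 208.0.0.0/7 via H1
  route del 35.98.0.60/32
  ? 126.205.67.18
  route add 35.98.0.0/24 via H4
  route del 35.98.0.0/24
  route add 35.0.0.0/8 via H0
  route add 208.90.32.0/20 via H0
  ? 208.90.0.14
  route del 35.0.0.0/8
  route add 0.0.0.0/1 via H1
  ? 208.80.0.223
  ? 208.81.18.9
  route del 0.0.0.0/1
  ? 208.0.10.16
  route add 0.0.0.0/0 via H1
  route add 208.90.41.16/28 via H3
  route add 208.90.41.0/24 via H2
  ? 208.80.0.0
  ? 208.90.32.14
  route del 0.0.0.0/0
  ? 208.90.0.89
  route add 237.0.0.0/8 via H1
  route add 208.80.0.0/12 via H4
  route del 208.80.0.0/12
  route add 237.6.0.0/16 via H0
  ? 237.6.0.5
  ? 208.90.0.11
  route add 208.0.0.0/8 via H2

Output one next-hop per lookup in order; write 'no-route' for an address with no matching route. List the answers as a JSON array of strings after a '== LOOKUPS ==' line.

Process each operation:
  add 35.98.0.60/32 -> H0 at depth 32
  add 208.80.0.0/12 -> H4 at depth 12
  lookup 208.80.255.239: bits 110100000101 walk d0:-→d1:-→d2:-→d3:-→d4:-→d5:-→d6:-→d7:-→d8:-→d9:-→d10:-→d11:-→d12:H4 -> H4
  add 208.0.0.0/7 -> H4 at depth 7
  add 208.90.0.0/16 -> H3 at depth 16
  add 208.0.0.0/7 -> H1 at depth 7
  - 35.98.0.60/32 clear@32
  lookup 126.205.67.18: bits 0 walk d0:-→d1:- -> no-route
  add 35.98.0.0/24 -> H4 at depth 24
  - 35.98.0.0/24 clear@24
  add 35.0.0.0/8 -> H0 at depth 8
  add 208.90.32.0/20 -> H0 at depth 20
  lookup 208.90.0.14: bits 110100000101101000 walk d0:-→d1:-→d2:-→d3:-→d4:-→d5:-→d6:-→d7:H1→d8:-→d9:-→d10:-→d11:-→d12:H4→d13:-→d14:-→d15:-→d16:H3→d17:-→d18:- -> H3
  - 35.0.0.0/8 clear@8
  add 0.0.0.0/1 -> H1 at depth 1
  lookup 208.80.0.223: bits 110100000101 walk d0:-→d1:-→d2:-→d3:-→d4:-→d5:-→d6:-→d7:H1→d8:-→d9:-→d10:-→d11:-→d12:H4 -> H4
  lookup 208.81.18.9: bits 110100000101 walk d0:-→d1:-→d2:-→d3:-→d4:-→d5:-→d6:-→d7:H1→d8:-→d9:-→d10:-→d11:-→d12:H4 -> H4
  - 0.0.0.0/1 clear@1
  lookup 208.0.10.16: bits 110100000 walk d0:-→d1:-→d2:-→d3:-→d4:-→d5:-→d6:-→d7:H1→d8:-→d9:- -> H1
  add 0.0.0.0/0 -> H1 at depth 0
  add 208.90.41.16/28 -> H3 at depth 28
  add 208.90.41.0/24 -> H2 at depth 24
  lookup 208.80.0.0: bits 110100000101 walk d0:H1→d1:-→d2:-→d3:-→d4:-→d5:-→d6:-→d7:H1→d8:-→d9:-→d10:-→d11:-→d12:H4 -> H4
  lookup 208.90.32.14: bits 11010000010110100010 walk d0:H1→d1:-→d2:-→d3:-→d4:-→d5:-→d6:-→d7:H1→d8:-→d9:-→d10:-→d11:-→d12:H4→d13:-→d14:-→d15:-→d16:H3→d17:-→d18:-→d19:-→d20:H0 -> H0
  - 0.0.0.0/0 clear@0
  lookup 208.90.0.89: bits 110100000101101000 walk d0:-→d1:-→d2:-→d3:-→d4:-→d5:-→d6:-→d7:H1→d8:-→d9:-→d10:-→d11:-→d12:H4→d13:-→d14:-→d15:-→d16:H3→d17:-→d18:- -> H3
  add 237.0.0.0/8 -> H1 at depth 8
  add 208.80.0.0/12 -> H4 at depth 12
  - 208.80.0.0/12 clear@12
  add 237.6.0.0/16 -> H0 at depth 16
  lookup 237.6.0.5: bits 1110110100000110 walk d0:-→d1:-→d2:-→d3:-→d4:-→d5:-→d6:-→d7:-→d8:H1→d9:-→d10:-→d11:-→d12:-→d13:-→d14:-→d15:-→d16:H0 -> H0
  lookup 208.90.0.11: bits 110100000101101000 walk d0:-→d1:-→d2:-→d3:-→d4:-→d5:-→d6:-→d7:H1→d8:-→d9:-→d10:-→d11:-→d12:-→d13:-→d14:-→d15:-→d16:H3→d17:-→d18:- -> H3
  add 208.0.0.0/8 -> H2 at depth 8

== LOOKUPS ==
["H4","no-route","H3","H4","H4","H1","H4","H0","H3","H0","H3"]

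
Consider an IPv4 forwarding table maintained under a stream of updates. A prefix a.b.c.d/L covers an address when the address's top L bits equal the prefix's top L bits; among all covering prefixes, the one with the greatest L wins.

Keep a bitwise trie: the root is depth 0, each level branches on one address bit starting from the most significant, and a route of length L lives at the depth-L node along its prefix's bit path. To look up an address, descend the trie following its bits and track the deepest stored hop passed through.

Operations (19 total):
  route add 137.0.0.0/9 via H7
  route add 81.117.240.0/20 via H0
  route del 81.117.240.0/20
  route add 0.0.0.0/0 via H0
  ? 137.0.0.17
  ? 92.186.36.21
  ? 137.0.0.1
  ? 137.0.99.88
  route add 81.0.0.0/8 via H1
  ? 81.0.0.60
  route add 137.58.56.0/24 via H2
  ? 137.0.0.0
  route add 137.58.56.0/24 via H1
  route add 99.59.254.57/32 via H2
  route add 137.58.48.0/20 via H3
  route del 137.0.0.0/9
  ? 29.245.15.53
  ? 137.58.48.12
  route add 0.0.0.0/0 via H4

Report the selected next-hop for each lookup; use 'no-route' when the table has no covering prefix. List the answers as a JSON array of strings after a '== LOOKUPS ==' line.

Trace:
  add 137.0.0.0/9 -> H7 at depth 9
  add 81.117.240.0/20 -> H0 at depth 20
  del 81.117.240.0/20 (clear depth 20)
  add 0.0.0.0/0 -> H0 at depth 0
  lookup 137.0.0.17: bits 100010010 walk d0:H0→d1:-→d2:-→d3:-→d4:-→d5:-→d6:-→d7:-→d8:-→d9:H7 -> H7
  lookup 92.186.36.21: bits 0101 walk d0:H0→d1:-→d2:-→d3:-→d4:- -> H0
  lookup 137.0.0.1: bits 100010010 walk d0:H0→d1:-→d2:-→d3:-→d4:-→d5:-→d6:-→d7:-→d8:-→d9:H7 -> H7
  lookup 137.0.99.88: bits 100010010 walk d0:H0→d1:-→d2:-→d3:-→d4:-→d5:-→d6:-→d7:-→d8:-→d9:H7 -> H7
  add 81.0.0.0/8 -> H1 at depth 8
  lookup 81.0.0.60: bits 010100010 walk d0:H0→d1:-→d2:-→d3:-→d4:-→d5:-→d6:-→d7:-→d8:H1→d9:- -> H1
  add 137.58.56.0/24 -> H2 at depth 24
  lookup 137.0.0.0: bits 1000100100 walk d0:H0→d1:-→d2:-→d3:-→d4:-→d5:-→d6:-→d7:-→d8:-→d9:H7→d10:- -> H7
  add 137.58.56.0/24 -> H1 at depth 24
  add 99.59.254.57/32 -> H2 at depth 32
  add 137.58.48.0/20 -> H3 at depth 20
  del 137.0.0.0/9 (clear depth 9)
  lookup 29.245.15.53: bits 0 walk d0:H0→d1:- -> H0
  lookup 137.58.48.12: bits 10001001001110100011 walk d0:H0→d1:-→d2:-→d3:-→d4:-→d5:-→d6:-→d7:-→d8:-→d9:-→d10:-→d11:-→d12:-→d13:-→d14:-→d15:-→d16:-→d17:-→d18:-→d19:-→d20:H3 -> H3
  add 0.0.0.0/0 -> H4 at depth 0

== LOOKUPS ==
["H7","H0","H7","H7","H1","H7","H0","H3"]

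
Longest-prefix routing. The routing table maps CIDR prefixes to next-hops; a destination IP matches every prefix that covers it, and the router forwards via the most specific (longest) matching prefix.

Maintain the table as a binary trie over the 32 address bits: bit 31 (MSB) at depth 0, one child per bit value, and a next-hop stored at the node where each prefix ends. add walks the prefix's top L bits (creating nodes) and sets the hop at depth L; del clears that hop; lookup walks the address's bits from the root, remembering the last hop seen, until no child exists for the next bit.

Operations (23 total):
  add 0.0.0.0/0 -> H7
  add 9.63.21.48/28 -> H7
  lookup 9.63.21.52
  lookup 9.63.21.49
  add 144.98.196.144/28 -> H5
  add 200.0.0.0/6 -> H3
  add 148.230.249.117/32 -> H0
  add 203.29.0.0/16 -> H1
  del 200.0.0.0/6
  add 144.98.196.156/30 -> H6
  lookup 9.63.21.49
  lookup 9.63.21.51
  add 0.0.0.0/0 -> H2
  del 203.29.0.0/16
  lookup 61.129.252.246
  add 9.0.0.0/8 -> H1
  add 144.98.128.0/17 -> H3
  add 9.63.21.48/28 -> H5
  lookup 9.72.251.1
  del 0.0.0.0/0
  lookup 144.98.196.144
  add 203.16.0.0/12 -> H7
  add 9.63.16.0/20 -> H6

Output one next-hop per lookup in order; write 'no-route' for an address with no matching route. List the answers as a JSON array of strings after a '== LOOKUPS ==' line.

Apply in order:
  add 0.0.0.0/0 -> H7 at depth 0
  add 9.63.21.48/28 -> H7 at depth 28
  lookup 9.63.21.52: bits 0000100100111111000101010011 walk d0:H7→d1:-→d2:-→d3:-→d4:-→d5:-→d6:-→d7:-→d8:-→d9:-→d10:-→d11:-→d12:-→d13:-→d14:-→d15:-→d16:-→d17:-→d18:-→d19:-→d20:-→d21:-→d22:-→d23:-→d24:-→d25:-→d26:-→d27:-→d28:H7 -> H7
  lookup 9.63.21.49: bits 0000100100111111000101010011 walk d0:H7→d1:-→d2:-→d3:-→d4:-→d5:-→d6:-→d7:-→d8:-→d9:-→d10:-→d11:-→d12:-→d13:-→d14:-→d15:-→d16:-→d17:-→d18:-→d19:-→d20:-→d21:-→d22:-→d23:-→d24:-→d25:-→d26:-→d27:-→d28:H7 -> H7
  add 144.98.196.144/28 -> H5 at depth 28
  add 200.0.0.0/6 -> H3 at depth 6
  add 148.230.249.117/32 -> H0 at depth 32
  add 203.29.0.0/16 -> H1 at depth 16
  - 200.0.0.0/6 clear@6
  add 144.98.196.156/30 -> H6 at depth 30
  lookup 9.63.21.49: bits 0000100100111111000101010011 walk d0:H7→d1:-→d2:-→d3:-→d4:-→d5:-→d6:-→d7:-→d8:-→d9:-→d10:-→d11:-→d12:-→d13:-→d14:-→d15:-→d16:-→d17:-→d18:-→d19:-→d20:-→d21:-→d22:-→d23:-→d24:-→d25:-→d26:-→d27:-→d28:H7 -> H7
  lookup 9.63.21.51: bits 0000100100111111000101010011 walk d0:H7→d1:-→d2:-→d3:-→d4:-→d5:-→d6:-→d7:-→d8:-→d9:-→d10:-→d11:-→d12:-→d13:-→d14:-→d15:-→d16:-→d17:-→d18:-→d19:-→d20:-→d21:-→d22:-→d23:-→d24:-→d25:-→d26:-→d27:-→d28:H7 -> H7
  add 0.0.0.0/0 -> H2 at depth 0
  - 203.29.0.0/16 clear@16
  lookup 61.129.252.246: bits 00 walk d0:H2→d1:-→d2:- -> H2
  add 9.0.0.0/8 -> H1 at depth 8
  add 144.98.128.0/17 -> H3 at depth 17
  add 9.63.21.48/28 -> H5 at depth 28
  lookup 9.72.251.1: bits 000010010 walk d0:H2→d1:-→d2:-→d3:-→d4:-→d5:-→d6:-→d7:-→d8:H1→d9:- -> H1
  - 0.0.0.0/0 clear@0
  lookup 144.98.196.144: bits 1001000001100010110001001001 walk d0:-→d1:-→d2:-→d3:-→d4:-→d5:-→d6:-→d7:-→d8:-→d9:-→d10:-→d11:-→d12:-→d13:-→d14:-→d15:-→d16:-→d17:H3→d18:-→d19:-→d20:-→d21:-→d22:-→d23:-→d24:-→d25:-→d26:-→d27:-→d28:H5 -> H5
  add 203.16.0.0/12 -> H7 at depth 12
  add 9.63.16.0/20 -> H6 at depth 20

== LOOKUPS ==
["H7","H7","H7","H7","H2","H1","H5"]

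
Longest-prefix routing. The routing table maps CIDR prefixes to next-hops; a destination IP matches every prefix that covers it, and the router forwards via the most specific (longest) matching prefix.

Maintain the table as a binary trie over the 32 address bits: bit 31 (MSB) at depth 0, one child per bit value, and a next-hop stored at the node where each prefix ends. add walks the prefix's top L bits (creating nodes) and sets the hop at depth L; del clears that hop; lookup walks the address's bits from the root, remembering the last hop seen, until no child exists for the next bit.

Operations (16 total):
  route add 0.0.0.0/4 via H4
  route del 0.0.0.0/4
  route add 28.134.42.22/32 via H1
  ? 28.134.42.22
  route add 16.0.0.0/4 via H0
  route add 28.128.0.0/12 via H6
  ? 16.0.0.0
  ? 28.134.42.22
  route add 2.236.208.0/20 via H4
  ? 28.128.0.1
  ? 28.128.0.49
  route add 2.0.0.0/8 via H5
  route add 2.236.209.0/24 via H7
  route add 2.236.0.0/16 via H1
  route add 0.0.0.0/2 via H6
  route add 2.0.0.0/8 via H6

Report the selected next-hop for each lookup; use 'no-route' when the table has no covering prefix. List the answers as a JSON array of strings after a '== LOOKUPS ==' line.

Process each operation:
  add 0.0.0.0/4 -> H4 at depth 4
  del 0.0.0.0/4 (clear depth 4)
  add 28.134.42.22/32 -> H1 at depth 32
  ? 28.134.42.22  path d0:-→d1:-→d2:-→d3:-→d4:-→d5:-→d6:-→d7:-→d8:-→d9:-→d10:-→d11:-→d12:-→d13:-→d14:-→d15:-→d16:-→d17:-→d18:-→d19:-→d20:-→d21:-→d22:-→d23:-→d24:-→d25:-→d26:-→d27:-→d28:-→d29:-→d30:-→d31:-→d32:H1  best=H1
  add 16.0.0.0/4 -> H0 at depth 4
  add 28.128.0.0/12 -> H6 at depth 12
  ? 16.0.0.0  path d0:-→d1:-→d2:-→d3:-→d4:H0  best=H0
  ? 28.134.42.22  path d0:-→d1:-→d2:-→d3:-→d4:H0→d5:-→d6:-→d7:-→d8:-→d9:-→d10:-→d11:-→d12:H6→d13:-→d14:-→d15:-→d16:-→d17:-→d18:-→d19:-→d20:-→d21:-→d22:-→d23:-→d24:-→d25:-→d26:-→d27:-→d28:-→d29:-→d30:-→d31:-→d32:H1  best=H1
  add 2.236.208.0/20 -> H4 at depth 20
  ? 28.128.0.1  path d0:-→d1:-→d2:-→d3:-→d4:H0→d5:-→d6:-→d7:-→d8:-→d9:-→d10:-→d11:-→d12:H6→d13:-  best=H6
  ? 28.128.0.49  path d0:-→d1:-→d2:-→d3:-→d4:H0→d5:-→d6:-→d7:-→d8:-→d9:-→d10:-→d11:-→d12:H6→d13:-  best=H6
  add 2.0.0.0/8 -> H5 at depth 8
  add 2.236.209.0/24 -> H7 at depth 24
  add 2.236.0.0/16 -> H1 at depth 16
  add 0.0.0.0/2 -> H6 at depth 2
  add 2.0.0.0/8 -> H6 at depth 8

== LOOKUPS ==
["H1","H0","H1","H6","H6"]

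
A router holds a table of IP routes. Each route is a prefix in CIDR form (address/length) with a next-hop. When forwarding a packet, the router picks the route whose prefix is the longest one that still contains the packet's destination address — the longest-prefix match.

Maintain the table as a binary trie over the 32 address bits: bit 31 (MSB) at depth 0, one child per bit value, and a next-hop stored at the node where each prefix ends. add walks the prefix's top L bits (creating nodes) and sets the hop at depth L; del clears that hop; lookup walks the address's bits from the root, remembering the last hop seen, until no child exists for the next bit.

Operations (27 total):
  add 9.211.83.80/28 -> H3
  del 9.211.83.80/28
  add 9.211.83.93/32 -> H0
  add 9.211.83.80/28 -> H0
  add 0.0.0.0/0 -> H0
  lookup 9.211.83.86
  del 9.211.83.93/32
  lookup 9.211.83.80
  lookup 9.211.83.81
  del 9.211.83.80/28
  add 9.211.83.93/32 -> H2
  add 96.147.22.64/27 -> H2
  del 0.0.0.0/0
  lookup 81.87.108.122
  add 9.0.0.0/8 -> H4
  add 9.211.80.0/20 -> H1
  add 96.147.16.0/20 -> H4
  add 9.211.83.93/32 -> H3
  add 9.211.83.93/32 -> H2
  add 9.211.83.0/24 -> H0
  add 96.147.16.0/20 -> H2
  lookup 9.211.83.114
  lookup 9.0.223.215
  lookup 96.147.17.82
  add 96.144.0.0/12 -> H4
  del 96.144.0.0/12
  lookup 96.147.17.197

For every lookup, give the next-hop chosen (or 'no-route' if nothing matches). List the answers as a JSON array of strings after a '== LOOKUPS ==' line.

Trace:
  add 9.211.83.80/28 -> H3 at depth 28
  del 9.211.83.80/28 (clear depth 28)
  add 9.211.83.93/32 -> H0 at depth 32
  add 9.211.83.80/28 -> H0 at depth 28
  add 0.0.0.0/0 -> H0 at depth 0
  Q 9.211.83.86: descend 0000100111010011010100110101 ; hops seen [H0,H0] ; pick H0
  del 9.211.83.93/32 (clear depth 32)
  Q 9.211.83.80: descend 0000100111010011010100110101 ; hops seen [H0,H0] ; pick H0
  Q 9.211.83.81: descend 0000100111010011010100110101 ; hops seen [H0,H0] ; pick H0
  del 9.211.83.80/28 (clear depth 28)
  add 9.211.83.93/32 -> H2 at depth 32
  add 96.147.22.64/27 -> H2 at depth 27
  del 0.0.0.0/0 (clear depth 0)
  Q 81.87.108.122: descend 01 ; hops seen [∅] ; pick no-route
  add 9.0.0.0/8 -> H4 at depth 8
  add 9.211.80.0/20 -> H1 at depth 20
  add 96.147.16.0/20 -> H4 at depth 20
  add 9.211.83.93/32 -> H3 at depth 32
  add 9.211.83.93/32 -> H2 at depth 32
  add 9.211.83.0/24 -> H0 at depth 24
  add 96.147.16.0/20 -> H2 at depth 20
  Q 9.211.83.114: descend 00001001110100110101001101 ; hops seen [H4,H1,H0] ; pick H0
  Q 9.0.223.215: descend 00001001 ; hops seen [H4] ; pick H4
  Q 96.147.17.82: descend 011000001001001100010 ; hops seen [H2] ; pick H2
  add 96.144.0.0/12 -> H4 at depth 12
  del 96.144.0.0/12 (clear depth 12)
  Q 96.147.17.197: descend 011000001001001100010 ; hops seen [H2] ; pick H2

== LOOKUPS ==
["H0","H0","H0","no-route","H0","H4","H2","H2"]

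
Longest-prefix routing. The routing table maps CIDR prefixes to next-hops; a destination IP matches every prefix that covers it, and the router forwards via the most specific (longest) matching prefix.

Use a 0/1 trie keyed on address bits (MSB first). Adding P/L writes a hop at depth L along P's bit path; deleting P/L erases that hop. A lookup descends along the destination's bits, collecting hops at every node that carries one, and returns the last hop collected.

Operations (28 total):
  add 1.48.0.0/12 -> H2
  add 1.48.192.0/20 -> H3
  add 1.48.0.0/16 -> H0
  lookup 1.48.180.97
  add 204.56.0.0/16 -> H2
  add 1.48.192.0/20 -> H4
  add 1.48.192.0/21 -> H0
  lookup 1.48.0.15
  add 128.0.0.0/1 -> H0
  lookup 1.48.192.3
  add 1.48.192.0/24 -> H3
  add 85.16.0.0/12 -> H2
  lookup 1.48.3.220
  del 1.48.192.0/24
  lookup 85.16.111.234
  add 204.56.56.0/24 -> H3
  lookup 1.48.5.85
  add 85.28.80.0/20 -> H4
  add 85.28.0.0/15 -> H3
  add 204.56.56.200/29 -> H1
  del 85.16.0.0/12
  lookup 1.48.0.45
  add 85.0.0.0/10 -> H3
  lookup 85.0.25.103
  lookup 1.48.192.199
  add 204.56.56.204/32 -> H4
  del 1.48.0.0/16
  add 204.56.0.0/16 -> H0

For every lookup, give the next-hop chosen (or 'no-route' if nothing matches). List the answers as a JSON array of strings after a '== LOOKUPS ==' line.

Trace:
  add 1.48.0.0/12 -> H2 at depth 12
  add 1.48.192.0/20 -> H3 at depth 20
  add 1.48.0.0/16 -> H0 at depth 16
  ? 1.48.180.97  path d0:-→d1:-→d2:-→d3:-→d4:-→d5:-→d6:-→d7:-→d8:-→d9:-→d10:-→d11:-→d12:H2→d13:-→d14:-→d15:-→d16:H0→d17:-  best=H0
  add 204.56.0.0/16 -> H2 at depth 16
  add 1.48.192.0/20 -> H4 at depth 20
  add 1.48.192.0/21 -> H0 at depth 21
  ? 1.48.0.15  path d0:-→d1:-→d2:-→d3:-→d4:-→d5:-→d6:-→d7:-→d8:-→d9:-→d10:-→d11:-→d12:H2→d13:-→d14:-→d15:-→d16:H0  best=H0
  add 128.0.0.0/1 -> H0 at depth 1
  ? 1.48.192.3  path d0:-→d1:-→d2:-→d3:-→d4:-→d5:-→d6:-→d7:-→d8:-→d9:-→d10:-→d11:-→d12:H2→d13:-→d14:-→d15:-→d16:H0→d17:-→d18:-→d19:-→d20:H4→d21:H0  best=H0
  add 1.48.192.0/24 -> H3 at depth 24
  add 85.16.0.0/12 -> H2 at depth 12
  ? 1.48.3.220  path d0:-→d1:-→d2:-→d3:-→d4:-→d5:-→d6:-→d7:-→d8:-→d9:-→d10:-→d11:-→d12:H2→d13:-→d14:-→d15:-→d16:H0  best=H0
  - 1.48.192.0/24 clear@24
  ? 85.16.111.234  path d0:-→d1:-→d2:-→d3:-→d4:-→d5:-→d6:-→d7:-→d8:-→d9:-→d10:-→d11:-→d12:H2  best=H2
  add 204.56.56.0/24 -> H3 at depth 24
  ? 1.48.5.85  path d0:-→d1:-→d2:-→d3:-→d4:-→d5:-→d6:-→d7:-→d8:-→d9:-→d10:-→d11:-→d12:H2→d13:-→d14:-→d15:-→d16:H0  best=H0
  add 85.28.80.0/20 -> H4 at depth 20
  add 85.28.0.0/15 -> H3 at depth 15
  add 204.56.56.200/29 -> H1 at depth 29
  - 85.16.0.0/12 clear@12
  ? 1.48.0.45  path d0:-→d1:-→d2:-→d3:-→d4:-→d5:-→d6:-→d7:-→d8:-→d9:-→d10:-→d11:-→d12:H2→d13:-→d14:-→d15:-→d16:H0  best=H0
  add 85.0.0.0/10 -> H3 at depth 10
  ? 85.0.25.103  path d0:-→d1:-→d2:-→d3:-→d4:-→d5:-→d6:-→d7:-→d8:-→d9:-→d10:H3→d11:-  best=H3
  ? 1.48.192.199  path d0:-→d1:-→d2:-→d3:-→d4:-→d5:-→d6:-→d7:-→d8:-→d9:-→d10:-→d11:-→d12:H2→d13:-→d14:-→d15:-→d16:H0→d17:-→d18:-→d19:-→d20:H4→d21:H0→d22:-→d23:-→d24:-  best=H0
  add 204.56.56.204/32 -> H4 at depth 32
  - 1.48.0.0/16 clear@16
  add 204.56.0.0/16 -> H0 at depth 16

== LOOKUPS ==
["H0","H0","H0","H0","H2","H0","H0","H3","H0"]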